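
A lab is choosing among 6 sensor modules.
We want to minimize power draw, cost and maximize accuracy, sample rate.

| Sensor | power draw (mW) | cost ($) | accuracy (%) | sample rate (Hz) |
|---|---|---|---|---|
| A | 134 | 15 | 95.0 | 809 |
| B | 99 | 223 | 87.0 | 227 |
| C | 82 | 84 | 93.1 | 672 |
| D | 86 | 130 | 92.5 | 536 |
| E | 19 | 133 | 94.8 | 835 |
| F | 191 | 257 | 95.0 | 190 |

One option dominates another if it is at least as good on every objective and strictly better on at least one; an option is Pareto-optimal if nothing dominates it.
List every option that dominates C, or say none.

none

A: worse on power draw (134 vs 82).
B: worse on power draw (99 vs 82).
D: worse on power draw (86 vs 82).
E: worse on cost (133 vs 84).
F: worse on power draw (191 vs 82).
No option dominates C.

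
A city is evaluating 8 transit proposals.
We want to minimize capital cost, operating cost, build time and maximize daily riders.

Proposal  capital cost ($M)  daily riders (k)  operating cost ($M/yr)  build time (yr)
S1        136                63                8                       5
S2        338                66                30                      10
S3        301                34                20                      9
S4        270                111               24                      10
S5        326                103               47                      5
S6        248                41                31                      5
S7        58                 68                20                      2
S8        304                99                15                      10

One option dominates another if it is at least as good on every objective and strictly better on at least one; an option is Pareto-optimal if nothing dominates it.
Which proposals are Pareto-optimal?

S1, S4, S5, S7, S8

S1: not dominated (best operating cost).
S2: dominated by S4 (capital cost 270≤338, daily riders 111≥66, operating cost 24≤30, build time 10≤10).
S3: dominated by S1 (capital cost 136≤301, daily riders 63≥34, operating cost 8≤20, build time 5≤9).
S4: not dominated (best daily riders).
S5: not dominated.
S6: dominated by S1 (capital cost 136≤248, daily riders 63≥41, operating cost 8≤31, build time 5≤5).
S7: not dominated (best capital cost).
S8: not dominated.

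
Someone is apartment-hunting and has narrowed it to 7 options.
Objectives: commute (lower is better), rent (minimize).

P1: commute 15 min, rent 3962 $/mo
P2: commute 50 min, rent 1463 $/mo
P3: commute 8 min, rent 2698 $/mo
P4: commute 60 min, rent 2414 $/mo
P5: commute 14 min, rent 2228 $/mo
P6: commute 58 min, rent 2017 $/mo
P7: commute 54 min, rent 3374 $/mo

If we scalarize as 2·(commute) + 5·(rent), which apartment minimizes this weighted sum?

P1: 2·15 + 5·3962 = 19840
P2: 2·50 + 5·1463 = 7415
P3: 2·8 + 5·2698 = 13506
P4: 2·60 + 5·2414 = 12190
P5: 2·14 + 5·2228 = 11168
P6: 2·58 + 5·2017 = 10201
P7: 2·54 + 5·3374 = 16978
Lowest: P2 at 7415.

P2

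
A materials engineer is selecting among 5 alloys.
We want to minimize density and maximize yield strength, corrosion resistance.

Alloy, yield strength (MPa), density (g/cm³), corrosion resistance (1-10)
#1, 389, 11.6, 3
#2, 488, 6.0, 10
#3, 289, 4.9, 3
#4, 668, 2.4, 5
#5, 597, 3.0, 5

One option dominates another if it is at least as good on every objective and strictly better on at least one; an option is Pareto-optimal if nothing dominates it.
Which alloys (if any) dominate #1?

#2, #4, #5

#2: yield strength 488≥389, density 6.0≤11.6, corrosion resistance 10≥3 — dominates #1.
#4: yield strength 668≥389, density 2.4≤11.6, corrosion resistance 5≥3 — dominates #1.
#5: yield strength 597≥389, density 3.0≤11.6, corrosion resistance 5≥3 — dominates #1.
Others (#3) are each worse than #1 on at least one objective.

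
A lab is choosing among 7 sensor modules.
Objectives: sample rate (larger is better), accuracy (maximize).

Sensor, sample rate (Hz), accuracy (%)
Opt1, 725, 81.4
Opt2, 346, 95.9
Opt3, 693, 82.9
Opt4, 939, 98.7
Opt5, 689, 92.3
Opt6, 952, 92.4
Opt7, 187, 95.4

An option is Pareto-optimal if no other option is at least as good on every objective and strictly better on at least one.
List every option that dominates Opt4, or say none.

Opt1: worse on sample rate (725 vs 939).
Opt2: worse on sample rate (346 vs 939).
Opt3: worse on sample rate (693 vs 939).
Opt5: worse on sample rate (689 vs 939).
Opt6: worse on accuracy (92.4 vs 98.7).
Opt7: worse on sample rate (187 vs 939).
No option dominates Opt4.

none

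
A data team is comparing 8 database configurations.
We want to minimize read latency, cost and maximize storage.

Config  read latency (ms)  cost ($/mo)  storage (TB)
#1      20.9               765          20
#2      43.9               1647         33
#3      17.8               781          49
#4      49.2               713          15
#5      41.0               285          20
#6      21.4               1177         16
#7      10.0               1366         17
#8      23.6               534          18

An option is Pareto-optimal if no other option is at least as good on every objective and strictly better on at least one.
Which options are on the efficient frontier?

#1, #3, #5, #7, #8

#1: not dominated.
#2: dominated by #3 (read latency 17.8≤43.9, cost 781≤1647, storage 49≥33).
#3: not dominated (best storage).
#4: dominated by #5 (read latency 41.0≤49.2, cost 285≤713, storage 20≥15).
#5: not dominated (best cost).
#6: dominated by #1 (read latency 20.9≤21.4, cost 765≤1177, storage 20≥16).
#7: not dominated (best read latency).
#8: not dominated.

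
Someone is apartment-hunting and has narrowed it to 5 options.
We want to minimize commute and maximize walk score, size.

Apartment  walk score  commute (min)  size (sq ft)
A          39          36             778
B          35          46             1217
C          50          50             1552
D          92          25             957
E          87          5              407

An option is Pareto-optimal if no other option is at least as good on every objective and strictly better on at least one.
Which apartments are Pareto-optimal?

A: dominated by D (walk score 92≥39, commute 25≤36, size 957≥778).
B: not dominated.
C: not dominated (best size).
D: not dominated (best walk score).
E: not dominated (best commute).

B, C, D, E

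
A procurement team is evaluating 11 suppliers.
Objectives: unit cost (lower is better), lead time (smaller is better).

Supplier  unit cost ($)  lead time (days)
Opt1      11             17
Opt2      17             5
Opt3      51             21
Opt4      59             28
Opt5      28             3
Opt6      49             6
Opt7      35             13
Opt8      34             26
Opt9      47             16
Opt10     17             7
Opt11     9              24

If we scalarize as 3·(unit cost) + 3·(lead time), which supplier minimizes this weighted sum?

Opt2

Opt1: 3·11 + 3·17 = 84
Opt2: 3·17 + 3·5 = 66
Opt3: 3·51 + 3·21 = 216
Opt4: 3·59 + 3·28 = 261
Opt5: 3·28 + 3·3 = 93
Opt6: 3·49 + 3·6 = 165
Opt7: 3·35 + 3·13 = 144
Opt8: 3·34 + 3·26 = 180
Opt9: 3·47 + 3·16 = 189
Opt10: 3·17 + 3·7 = 72
Opt11: 3·9 + 3·24 = 99
Lowest: Opt2 at 66.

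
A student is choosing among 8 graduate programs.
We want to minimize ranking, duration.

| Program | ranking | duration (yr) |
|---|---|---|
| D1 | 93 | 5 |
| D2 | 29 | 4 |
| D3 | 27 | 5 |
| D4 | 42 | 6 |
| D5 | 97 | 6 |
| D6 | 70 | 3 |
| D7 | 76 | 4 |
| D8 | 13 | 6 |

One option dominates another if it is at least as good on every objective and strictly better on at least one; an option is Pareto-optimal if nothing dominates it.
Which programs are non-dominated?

D1: dominated by D2 (ranking 29≤93, duration 4≤5).
D2: not dominated.
D3: not dominated.
D4: dominated by D2 (ranking 29≤42, duration 4≤6).
D5: dominated by D1 (ranking 93≤97, duration 5≤6).
D6: not dominated (best duration).
D7: dominated by D2 (ranking 29≤76, duration 4≤4).
D8: not dominated (best ranking).

D2, D3, D6, D8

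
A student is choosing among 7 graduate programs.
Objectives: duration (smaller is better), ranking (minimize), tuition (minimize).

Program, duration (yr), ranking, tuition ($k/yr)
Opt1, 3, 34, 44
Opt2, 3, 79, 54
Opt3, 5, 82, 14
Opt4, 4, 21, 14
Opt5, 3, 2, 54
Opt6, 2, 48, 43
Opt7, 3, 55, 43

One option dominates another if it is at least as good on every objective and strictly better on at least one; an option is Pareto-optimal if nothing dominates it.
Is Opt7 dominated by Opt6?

Yes

Opt6 vs Opt7: duration 2≤3, ranking 48≤55, tuition 43≤43 — Opt6 is at least as good on every objective with at least one strict improvement.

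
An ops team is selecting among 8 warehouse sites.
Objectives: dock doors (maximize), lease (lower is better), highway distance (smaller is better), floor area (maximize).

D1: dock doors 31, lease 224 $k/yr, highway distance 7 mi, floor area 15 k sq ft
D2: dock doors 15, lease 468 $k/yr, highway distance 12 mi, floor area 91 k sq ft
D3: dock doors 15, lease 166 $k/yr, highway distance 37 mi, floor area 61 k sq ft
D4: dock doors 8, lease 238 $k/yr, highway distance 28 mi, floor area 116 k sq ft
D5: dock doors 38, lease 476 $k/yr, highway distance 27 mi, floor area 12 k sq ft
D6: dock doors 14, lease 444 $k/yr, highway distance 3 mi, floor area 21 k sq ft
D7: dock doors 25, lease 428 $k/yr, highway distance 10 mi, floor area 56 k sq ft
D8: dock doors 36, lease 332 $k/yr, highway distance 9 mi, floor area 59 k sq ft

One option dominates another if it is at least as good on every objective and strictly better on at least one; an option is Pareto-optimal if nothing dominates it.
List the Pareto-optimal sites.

D1: not dominated.
D2: not dominated.
D3: not dominated (best lease).
D4: not dominated (best floor area).
D5: not dominated (best dock doors).
D6: not dominated (best highway distance).
D7: dominated by D8 (dock doors 36≥25, lease 332≤428, highway distance 9≤10, floor area 59≥56).
D8: not dominated.

D1, D2, D3, D4, D5, D6, D8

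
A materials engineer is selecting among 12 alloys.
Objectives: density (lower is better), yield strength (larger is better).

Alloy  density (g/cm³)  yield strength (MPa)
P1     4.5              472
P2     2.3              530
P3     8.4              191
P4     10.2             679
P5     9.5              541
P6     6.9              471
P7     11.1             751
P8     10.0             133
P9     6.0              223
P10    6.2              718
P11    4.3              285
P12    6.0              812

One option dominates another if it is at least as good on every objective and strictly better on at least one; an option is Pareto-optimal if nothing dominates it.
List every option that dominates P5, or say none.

P10, P12

P10: density 6.2≤9.5, yield strength 718≥541 — dominates P5.
P12: density 6.0≤9.5, yield strength 812≥541 — dominates P5.
Others (P1, P2, P3, P4, P6, P7, P8, P9, P11) are each worse than P5 on at least one objective.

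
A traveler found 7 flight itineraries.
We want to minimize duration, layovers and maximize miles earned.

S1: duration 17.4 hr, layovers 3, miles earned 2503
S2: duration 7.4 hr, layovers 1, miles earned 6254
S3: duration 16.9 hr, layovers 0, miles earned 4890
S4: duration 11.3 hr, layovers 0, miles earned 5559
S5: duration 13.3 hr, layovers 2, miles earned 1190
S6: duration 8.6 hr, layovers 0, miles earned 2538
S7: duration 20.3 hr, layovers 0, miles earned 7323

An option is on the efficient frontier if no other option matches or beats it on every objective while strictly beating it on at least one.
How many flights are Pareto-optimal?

S1: dominated by S2 (duration 7.4≤17.4, layovers 1≤3, miles earned 6254≥2503).
S2: not dominated (best duration).
S3: dominated by S4 (duration 11.3≤16.9, layovers 0≤0, miles earned 5559≥4890).
S4: not dominated.
S5: dominated by S2 (duration 7.4≤13.3, layovers 1≤2, miles earned 6254≥1190).
S6: not dominated.
S7: not dominated (best miles earned).
Pareto-optimal: S2, S4, S6, S7 → 4.

4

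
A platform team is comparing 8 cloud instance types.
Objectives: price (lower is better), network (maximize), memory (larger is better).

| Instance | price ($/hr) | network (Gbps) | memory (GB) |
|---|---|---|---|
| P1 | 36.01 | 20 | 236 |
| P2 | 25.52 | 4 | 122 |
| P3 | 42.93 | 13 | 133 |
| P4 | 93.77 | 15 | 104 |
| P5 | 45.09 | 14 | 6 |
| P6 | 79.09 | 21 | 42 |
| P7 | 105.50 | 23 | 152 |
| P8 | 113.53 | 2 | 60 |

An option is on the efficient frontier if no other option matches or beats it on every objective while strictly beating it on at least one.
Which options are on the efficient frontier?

P1: not dominated (best memory).
P2: not dominated (best price).
P3: dominated by P1 (price 36.01≤42.93, network 20≥13, memory 236≥133).
P4: dominated by P1 (price 36.01≤93.77, network 20≥15, memory 236≥104).
P5: dominated by P1 (price 36.01≤45.09, network 20≥14, memory 236≥6).
P6: not dominated.
P7: not dominated (best network).
P8: dominated by P1 (price 36.01≤113.53, network 20≥2, memory 236≥60).

P1, P2, P6, P7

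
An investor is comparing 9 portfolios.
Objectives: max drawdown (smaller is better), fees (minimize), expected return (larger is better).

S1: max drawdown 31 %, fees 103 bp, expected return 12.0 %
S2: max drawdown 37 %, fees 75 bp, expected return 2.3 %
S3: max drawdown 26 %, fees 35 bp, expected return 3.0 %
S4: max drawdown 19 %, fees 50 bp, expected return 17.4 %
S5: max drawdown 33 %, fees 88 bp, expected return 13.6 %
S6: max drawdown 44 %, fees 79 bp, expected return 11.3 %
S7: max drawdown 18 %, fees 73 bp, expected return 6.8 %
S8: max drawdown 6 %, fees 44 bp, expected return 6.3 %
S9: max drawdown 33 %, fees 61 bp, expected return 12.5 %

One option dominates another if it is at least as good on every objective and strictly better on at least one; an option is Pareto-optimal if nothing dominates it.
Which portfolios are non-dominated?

S3, S4, S7, S8

S1: dominated by S4 (max drawdown 19≤31, fees 50≤103, expected return 17.4≥12.0).
S2: dominated by S3 (max drawdown 26≤37, fees 35≤75, expected return 3.0≥2.3).
S3: not dominated (best fees).
S4: not dominated (best expected return).
S5: dominated by S4 (max drawdown 19≤33, fees 50≤88, expected return 17.4≥13.6).
S6: dominated by S4 (max drawdown 19≤44, fees 50≤79, expected return 17.4≥11.3).
S7: not dominated.
S8: not dominated (best max drawdown).
S9: dominated by S4 (max drawdown 19≤33, fees 50≤61, expected return 17.4≥12.5).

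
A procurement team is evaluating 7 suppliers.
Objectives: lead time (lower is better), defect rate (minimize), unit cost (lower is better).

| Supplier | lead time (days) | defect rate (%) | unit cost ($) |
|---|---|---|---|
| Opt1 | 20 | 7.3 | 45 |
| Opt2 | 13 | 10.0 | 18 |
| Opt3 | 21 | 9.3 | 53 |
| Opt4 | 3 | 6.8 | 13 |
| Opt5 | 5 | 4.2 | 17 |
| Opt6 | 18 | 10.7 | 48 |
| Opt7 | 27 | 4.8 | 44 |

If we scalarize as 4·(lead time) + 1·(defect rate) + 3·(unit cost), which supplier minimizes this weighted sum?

Opt1: 4·20 + 1·7.3 + 3·45 = 222.3
Opt2: 4·13 + 1·10.0 + 3·18 = 116.0
Opt3: 4·21 + 1·9.3 + 3·53 = 252.3
Opt4: 4·3 + 1·6.8 + 3·13 = 57.8
Opt5: 4·5 + 1·4.2 + 3·17 = 75.2
Opt6: 4·18 + 1·10.7 + 3·48 = 226.7
Opt7: 4·27 + 1·4.8 + 3·44 = 244.8
Lowest: Opt4 at 57.8.

Opt4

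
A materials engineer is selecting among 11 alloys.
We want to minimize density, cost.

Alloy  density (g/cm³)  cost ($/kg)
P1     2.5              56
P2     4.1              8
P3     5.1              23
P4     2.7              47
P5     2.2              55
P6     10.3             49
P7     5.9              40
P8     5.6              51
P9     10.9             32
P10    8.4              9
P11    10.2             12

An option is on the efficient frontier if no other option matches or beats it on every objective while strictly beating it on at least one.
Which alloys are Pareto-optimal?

P1: dominated by P5 (density 2.2≤2.5, cost 55≤56).
P2: not dominated (best cost).
P3: dominated by P2 (density 4.1≤5.1, cost 8≤23).
P4: not dominated.
P5: not dominated (best density).
P6: dominated by P2 (density 4.1≤10.3, cost 8≤49).
P7: dominated by P2 (density 4.1≤5.9, cost 8≤40).
P8: dominated by P2 (density 4.1≤5.6, cost 8≤51).
P9: dominated by P2 (density 4.1≤10.9, cost 8≤32).
P10: dominated by P2 (density 4.1≤8.4, cost 8≤9).
P11: dominated by P2 (density 4.1≤10.2, cost 8≤12).

P2, P4, P5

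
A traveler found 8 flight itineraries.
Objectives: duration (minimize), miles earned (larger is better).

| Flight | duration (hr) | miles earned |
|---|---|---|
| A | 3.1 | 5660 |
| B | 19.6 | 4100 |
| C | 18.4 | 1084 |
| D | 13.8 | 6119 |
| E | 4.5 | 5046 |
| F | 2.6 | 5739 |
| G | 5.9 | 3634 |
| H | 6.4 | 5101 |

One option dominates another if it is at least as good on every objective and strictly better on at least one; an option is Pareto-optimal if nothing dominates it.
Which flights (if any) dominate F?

none

A: worse on duration (3.1 vs 2.6).
B: worse on duration (19.6 vs 2.6).
C: worse on duration (18.4 vs 2.6).
D: worse on duration (13.8 vs 2.6).
E: worse on duration (4.5 vs 2.6).
G: worse on duration (5.9 vs 2.6).
H: worse on duration (6.4 vs 2.6).
No option dominates F.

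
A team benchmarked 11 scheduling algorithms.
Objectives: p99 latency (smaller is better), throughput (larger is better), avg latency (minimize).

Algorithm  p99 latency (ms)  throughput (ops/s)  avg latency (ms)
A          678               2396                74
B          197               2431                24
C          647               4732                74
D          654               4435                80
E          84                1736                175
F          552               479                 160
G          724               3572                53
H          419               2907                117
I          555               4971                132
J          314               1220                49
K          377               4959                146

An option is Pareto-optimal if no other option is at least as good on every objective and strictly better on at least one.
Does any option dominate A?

B vs A: p99 latency 197≤678, throughput 2431≥2396, avg latency 24≤74 — B is at least as good on every objective and strictly better on at least one, so B dominates A.

Yes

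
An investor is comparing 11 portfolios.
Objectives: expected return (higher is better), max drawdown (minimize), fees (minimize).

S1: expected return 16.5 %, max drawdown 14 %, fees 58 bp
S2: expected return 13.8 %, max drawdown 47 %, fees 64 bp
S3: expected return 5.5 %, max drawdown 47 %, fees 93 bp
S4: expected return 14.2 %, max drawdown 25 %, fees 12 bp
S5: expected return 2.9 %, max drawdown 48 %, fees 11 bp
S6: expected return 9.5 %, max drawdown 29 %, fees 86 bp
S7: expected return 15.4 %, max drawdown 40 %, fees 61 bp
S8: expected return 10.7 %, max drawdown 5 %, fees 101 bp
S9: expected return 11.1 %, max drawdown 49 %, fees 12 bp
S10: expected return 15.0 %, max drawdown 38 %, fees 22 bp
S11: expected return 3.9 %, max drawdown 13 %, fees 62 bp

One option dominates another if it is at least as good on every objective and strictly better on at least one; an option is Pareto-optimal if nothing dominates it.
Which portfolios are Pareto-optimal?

S1: not dominated (best expected return).
S2: dominated by S1 (expected return 16.5≥13.8, max drawdown 14≤47, fees 58≤64).
S3: dominated by S1 (expected return 16.5≥5.5, max drawdown 14≤47, fees 58≤93).
S4: not dominated.
S5: not dominated (best fees).
S6: dominated by S1 (expected return 16.5≥9.5, max drawdown 14≤29, fees 58≤86).
S7: dominated by S1 (expected return 16.5≥15.4, max drawdown 14≤40, fees 58≤61).
S8: not dominated (best max drawdown).
S9: dominated by S4 (expected return 14.2≥11.1, max drawdown 25≤49, fees 12≤12).
S10: not dominated.
S11: not dominated.

S1, S4, S5, S8, S10, S11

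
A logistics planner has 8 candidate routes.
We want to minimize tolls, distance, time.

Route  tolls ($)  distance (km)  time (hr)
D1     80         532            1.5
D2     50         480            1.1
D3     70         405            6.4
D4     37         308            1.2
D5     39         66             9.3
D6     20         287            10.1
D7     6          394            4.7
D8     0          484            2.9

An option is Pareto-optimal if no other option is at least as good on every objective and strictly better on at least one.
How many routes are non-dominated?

6

D1: dominated by D2 (tolls 50≤80, distance 480≤532, time 1.1≤1.5).
D2: not dominated (best time).
D3: dominated by D4 (tolls 37≤70, distance 308≤405, time 1.2≤6.4).
D4: not dominated.
D5: not dominated (best distance).
D6: not dominated.
D7: not dominated.
D8: not dominated (best tolls).
Pareto-optimal: D2, D4, D5, D6, D7, D8 → 6.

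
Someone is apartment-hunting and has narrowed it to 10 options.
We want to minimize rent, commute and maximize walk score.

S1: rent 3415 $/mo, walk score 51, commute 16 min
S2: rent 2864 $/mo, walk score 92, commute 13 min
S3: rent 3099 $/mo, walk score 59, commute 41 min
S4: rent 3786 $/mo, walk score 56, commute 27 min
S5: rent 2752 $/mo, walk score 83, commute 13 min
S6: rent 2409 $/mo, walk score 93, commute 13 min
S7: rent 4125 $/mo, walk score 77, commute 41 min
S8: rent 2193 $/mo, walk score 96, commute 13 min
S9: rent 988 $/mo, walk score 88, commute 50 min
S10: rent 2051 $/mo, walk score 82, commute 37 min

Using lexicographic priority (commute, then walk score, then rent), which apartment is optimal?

S8

First minimize commute: best is 13, kept {S2, S5, S6, S8}.
Then maximize walk score: best is 96, kept {S8}.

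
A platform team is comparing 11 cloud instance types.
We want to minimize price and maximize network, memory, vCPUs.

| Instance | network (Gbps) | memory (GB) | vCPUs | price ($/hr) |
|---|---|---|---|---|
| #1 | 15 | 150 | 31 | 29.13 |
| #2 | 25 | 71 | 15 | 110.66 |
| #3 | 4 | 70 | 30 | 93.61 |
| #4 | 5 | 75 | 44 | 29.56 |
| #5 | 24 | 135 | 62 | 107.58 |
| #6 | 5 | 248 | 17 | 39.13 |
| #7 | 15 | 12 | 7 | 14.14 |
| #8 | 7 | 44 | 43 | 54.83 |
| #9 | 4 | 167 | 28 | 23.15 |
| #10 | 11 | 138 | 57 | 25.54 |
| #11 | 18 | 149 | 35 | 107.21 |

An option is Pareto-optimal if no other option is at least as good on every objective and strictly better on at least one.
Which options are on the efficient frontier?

#1, #2, #5, #6, #7, #9, #10, #11

#1: not dominated.
#2: not dominated (best network).
#3: dominated by #1 (network 15≥4, memory 150≥70, vCPUs 31≥30, price 29.13≤93.61).
#4: dominated by #10 (network 11≥5, memory 138≥75, vCPUs 57≥44, price 25.54≤29.56).
#5: not dominated (best vCPUs).
#6: not dominated (best memory).
#7: not dominated (best price).
#8: dominated by #10 (network 11≥7, memory 138≥44, vCPUs 57≥43, price 25.54≤54.83).
#9: not dominated.
#10: not dominated.
#11: not dominated.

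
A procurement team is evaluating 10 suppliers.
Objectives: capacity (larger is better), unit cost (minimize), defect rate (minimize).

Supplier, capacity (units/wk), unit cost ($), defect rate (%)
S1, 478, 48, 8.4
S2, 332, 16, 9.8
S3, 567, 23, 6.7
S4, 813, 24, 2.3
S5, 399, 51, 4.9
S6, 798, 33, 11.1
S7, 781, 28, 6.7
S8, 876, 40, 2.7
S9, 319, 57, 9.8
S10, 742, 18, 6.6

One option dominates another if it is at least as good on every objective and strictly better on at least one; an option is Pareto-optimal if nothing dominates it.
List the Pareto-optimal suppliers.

S2, S4, S8, S10

S1: dominated by S3 (capacity 567≥478, unit cost 23≤48, defect rate 6.7≤8.4).
S2: not dominated (best unit cost).
S3: dominated by S10 (capacity 742≥567, unit cost 18≤23, defect rate 6.6≤6.7).
S4: not dominated (best defect rate).
S5: dominated by S4 (capacity 813≥399, unit cost 24≤51, defect rate 2.3≤4.9).
S6: dominated by S4 (capacity 813≥798, unit cost 24≤33, defect rate 2.3≤11.1).
S7: dominated by S4 (capacity 813≥781, unit cost 24≤28, defect rate 2.3≤6.7).
S8: not dominated (best capacity).
S9: dominated by S1 (capacity 478≥319, unit cost 48≤57, defect rate 8.4≤9.8).
S10: not dominated.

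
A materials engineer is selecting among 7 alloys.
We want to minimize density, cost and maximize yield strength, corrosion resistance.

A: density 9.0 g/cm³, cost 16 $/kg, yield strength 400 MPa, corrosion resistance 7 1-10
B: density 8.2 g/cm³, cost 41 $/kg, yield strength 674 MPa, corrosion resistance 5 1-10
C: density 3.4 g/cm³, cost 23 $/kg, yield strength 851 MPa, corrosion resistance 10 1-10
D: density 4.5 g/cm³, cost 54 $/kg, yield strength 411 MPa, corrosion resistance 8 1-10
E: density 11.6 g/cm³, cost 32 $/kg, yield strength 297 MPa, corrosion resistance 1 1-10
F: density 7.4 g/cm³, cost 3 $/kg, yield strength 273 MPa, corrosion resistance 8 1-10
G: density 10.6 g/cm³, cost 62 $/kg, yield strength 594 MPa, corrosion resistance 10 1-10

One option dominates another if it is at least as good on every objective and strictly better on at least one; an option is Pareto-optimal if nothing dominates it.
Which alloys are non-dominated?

A: not dominated.
B: dominated by C (density 3.4≤8.2, cost 23≤41, yield strength 851≥674, corrosion resistance 10≥5).
C: not dominated (best density).
D: dominated by C (density 3.4≤4.5, cost 23≤54, yield strength 851≥411, corrosion resistance 10≥8).
E: dominated by A (density 9.0≤11.6, cost 16≤32, yield strength 400≥297, corrosion resistance 7≥1).
F: not dominated (best cost).
G: dominated by C (density 3.4≤10.6, cost 23≤62, yield strength 851≥594, corrosion resistance 10≥10).

A, C, F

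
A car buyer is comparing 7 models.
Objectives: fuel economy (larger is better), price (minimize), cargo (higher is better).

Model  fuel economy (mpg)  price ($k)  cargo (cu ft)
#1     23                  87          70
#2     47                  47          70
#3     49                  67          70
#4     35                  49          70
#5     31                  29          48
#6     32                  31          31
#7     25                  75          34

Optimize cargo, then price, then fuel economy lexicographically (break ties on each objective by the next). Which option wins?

#2

First maximize cargo: best is 70, kept {#1, #2, #3, #4}.
Then minimize price: best is 47, kept {#2}.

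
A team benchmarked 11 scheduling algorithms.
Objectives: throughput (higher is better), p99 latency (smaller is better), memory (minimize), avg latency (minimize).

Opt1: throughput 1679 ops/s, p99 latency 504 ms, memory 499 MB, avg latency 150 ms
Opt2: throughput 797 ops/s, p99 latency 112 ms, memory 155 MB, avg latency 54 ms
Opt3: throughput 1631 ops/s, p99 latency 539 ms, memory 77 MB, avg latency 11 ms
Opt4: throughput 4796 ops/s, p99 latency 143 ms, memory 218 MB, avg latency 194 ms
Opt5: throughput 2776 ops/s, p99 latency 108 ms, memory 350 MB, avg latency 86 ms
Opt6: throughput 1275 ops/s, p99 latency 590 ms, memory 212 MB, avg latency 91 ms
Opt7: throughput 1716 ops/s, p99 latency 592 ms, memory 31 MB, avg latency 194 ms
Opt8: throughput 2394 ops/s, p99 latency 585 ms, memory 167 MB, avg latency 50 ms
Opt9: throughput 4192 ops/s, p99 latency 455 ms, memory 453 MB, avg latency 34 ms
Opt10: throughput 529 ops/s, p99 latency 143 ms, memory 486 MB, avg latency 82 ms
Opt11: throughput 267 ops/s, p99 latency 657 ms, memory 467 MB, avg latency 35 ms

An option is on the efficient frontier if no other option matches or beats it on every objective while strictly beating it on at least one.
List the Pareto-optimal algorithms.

Opt2, Opt3, Opt4, Opt5, Opt7, Opt8, Opt9

Opt1: dominated by Opt5 (throughput 2776≥1679, p99 latency 108≤504, memory 350≤499, avg latency 86≤150).
Opt2: not dominated.
Opt3: not dominated (best avg latency).
Opt4: not dominated (best throughput).
Opt5: not dominated (best p99 latency).
Opt6: dominated by Opt3 (throughput 1631≥1275, p99 latency 539≤590, memory 77≤212, avg latency 11≤91).
Opt7: not dominated (best memory).
Opt8: not dominated.
Opt9: not dominated.
Opt10: dominated by Opt2 (throughput 797≥529, p99 latency 112≤143, memory 155≤486, avg latency 54≤82).
Opt11: dominated by Opt3 (throughput 1631≥267, p99 latency 539≤657, memory 77≤467, avg latency 11≤35).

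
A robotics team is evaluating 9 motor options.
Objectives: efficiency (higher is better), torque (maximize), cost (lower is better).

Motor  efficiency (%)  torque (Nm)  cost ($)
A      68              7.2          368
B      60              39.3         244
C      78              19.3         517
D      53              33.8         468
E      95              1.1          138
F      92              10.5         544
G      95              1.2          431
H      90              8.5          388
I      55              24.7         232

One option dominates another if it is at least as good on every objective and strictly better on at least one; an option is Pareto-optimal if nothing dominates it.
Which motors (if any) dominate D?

B: efficiency 60≥53, torque 39.3≥33.8, cost 244≤468 — dominates D.
Others (A, C, E, F, G, H, I) are each worse than D on at least one objective.

B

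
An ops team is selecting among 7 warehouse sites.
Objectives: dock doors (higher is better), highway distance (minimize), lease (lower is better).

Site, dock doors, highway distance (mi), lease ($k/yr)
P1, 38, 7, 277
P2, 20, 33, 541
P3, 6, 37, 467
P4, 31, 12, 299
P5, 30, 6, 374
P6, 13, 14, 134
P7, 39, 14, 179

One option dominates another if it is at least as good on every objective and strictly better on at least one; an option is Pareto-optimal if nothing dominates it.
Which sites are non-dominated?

P1, P5, P6, P7

P1: not dominated.
P2: dominated by P1 (dock doors 38≥20, highway distance 7≤33, lease 277≤541).
P3: dominated by P1 (dock doors 38≥6, highway distance 7≤37, lease 277≤467).
P4: dominated by P1 (dock doors 38≥31, highway distance 7≤12, lease 277≤299).
P5: not dominated (best highway distance).
P6: not dominated (best lease).
P7: not dominated (best dock doors).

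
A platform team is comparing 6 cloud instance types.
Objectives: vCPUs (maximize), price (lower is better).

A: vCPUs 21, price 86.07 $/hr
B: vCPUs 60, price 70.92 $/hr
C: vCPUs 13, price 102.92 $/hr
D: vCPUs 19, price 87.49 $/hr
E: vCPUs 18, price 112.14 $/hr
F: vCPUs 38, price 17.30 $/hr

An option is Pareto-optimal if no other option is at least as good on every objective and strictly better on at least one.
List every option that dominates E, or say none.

A: vCPUs 21≥18, price 86.07≤112.14 — dominates E.
B: vCPUs 60≥18, price 70.92≤112.14 — dominates E.
D: vCPUs 19≥18, price 87.49≤112.14 — dominates E.
F: vCPUs 38≥18, price 17.30≤112.14 — dominates E.
Others (C) are each worse than E on at least one objective.

A, B, D, F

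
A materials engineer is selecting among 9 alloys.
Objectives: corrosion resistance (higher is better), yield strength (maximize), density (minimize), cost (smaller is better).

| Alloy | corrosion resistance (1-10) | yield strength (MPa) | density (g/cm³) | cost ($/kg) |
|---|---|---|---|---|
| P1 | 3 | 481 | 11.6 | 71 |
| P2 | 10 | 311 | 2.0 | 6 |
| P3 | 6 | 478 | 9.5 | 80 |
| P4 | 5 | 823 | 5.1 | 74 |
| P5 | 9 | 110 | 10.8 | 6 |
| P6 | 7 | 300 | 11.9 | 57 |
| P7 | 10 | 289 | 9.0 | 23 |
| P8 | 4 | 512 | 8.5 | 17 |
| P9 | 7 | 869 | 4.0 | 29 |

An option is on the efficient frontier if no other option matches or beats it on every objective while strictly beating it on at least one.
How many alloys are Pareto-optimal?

P1: dominated by P8 (corrosion resistance 4≥3, yield strength 512≥481, density 8.5≤11.6, cost 17≤71).
P2: not dominated (best density).
P3: dominated by P9 (corrosion resistance 7≥6, yield strength 869≥478, density 4.0≤9.5, cost 29≤80).
P4: dominated by P9 (corrosion resistance 7≥5, yield strength 869≥823, density 4.0≤5.1, cost 29≤74).
P5: dominated by P2 (corrosion resistance 10≥9, yield strength 311≥110, density 2.0≤10.8, cost 6≤6).
P6: dominated by P2 (corrosion resistance 10≥7, yield strength 311≥300, density 2.0≤11.9, cost 6≤57).
P7: dominated by P2 (corrosion resistance 10≥10, yield strength 311≥289, density 2.0≤9.0, cost 6≤23).
P8: not dominated.
P9: not dominated (best yield strength).
Pareto-optimal: P2, P8, P9 → 3.

3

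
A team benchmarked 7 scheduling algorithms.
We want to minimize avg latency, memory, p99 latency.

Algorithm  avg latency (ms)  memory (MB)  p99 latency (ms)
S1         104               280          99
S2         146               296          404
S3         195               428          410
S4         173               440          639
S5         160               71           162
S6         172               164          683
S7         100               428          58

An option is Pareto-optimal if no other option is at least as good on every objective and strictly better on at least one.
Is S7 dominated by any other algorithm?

No

S1: worse on avg latency (104 vs 100).
S2: worse on avg latency (146 vs 100).
S3: worse on avg latency (195 vs 100).
S4: worse on avg latency (173 vs 100).
S5: worse on avg latency (160 vs 100).
S6: worse on avg latency (172 vs 100).
No option is at least as good as S7 on every objective and strictly better on one.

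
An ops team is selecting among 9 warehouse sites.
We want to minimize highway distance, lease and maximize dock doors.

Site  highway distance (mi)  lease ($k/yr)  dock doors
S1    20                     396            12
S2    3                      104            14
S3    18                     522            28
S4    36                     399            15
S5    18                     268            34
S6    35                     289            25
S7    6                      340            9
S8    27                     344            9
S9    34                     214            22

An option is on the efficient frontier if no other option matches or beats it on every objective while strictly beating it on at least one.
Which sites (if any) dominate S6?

S5: highway distance 18≤35, lease 268≤289, dock doors 34≥25 — dominates S6.
Others (S1, S2, S3, S4, S7, S8, S9) are each worse than S6 on at least one objective.

S5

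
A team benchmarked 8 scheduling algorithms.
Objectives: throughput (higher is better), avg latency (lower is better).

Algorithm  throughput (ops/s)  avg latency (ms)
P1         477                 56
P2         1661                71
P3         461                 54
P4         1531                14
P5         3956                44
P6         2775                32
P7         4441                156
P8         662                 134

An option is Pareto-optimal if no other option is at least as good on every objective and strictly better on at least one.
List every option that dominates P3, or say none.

P4, P5, P6

P4: throughput 1531≥461, avg latency 14≤54 — dominates P3.
P5: throughput 3956≥461, avg latency 44≤54 — dominates P3.
P6: throughput 2775≥461, avg latency 32≤54 — dominates P3.
Others (P1, P2, P7, P8) are each worse than P3 on at least one objective.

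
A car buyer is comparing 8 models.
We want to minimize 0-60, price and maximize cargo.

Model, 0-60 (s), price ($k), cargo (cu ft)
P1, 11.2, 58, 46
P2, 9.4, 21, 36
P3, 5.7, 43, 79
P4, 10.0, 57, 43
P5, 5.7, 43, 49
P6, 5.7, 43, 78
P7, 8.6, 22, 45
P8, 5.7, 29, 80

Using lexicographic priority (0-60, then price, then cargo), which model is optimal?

P8

First minimize 0-60: best is 5.7, kept {P3, P5, P6, P8}.
Then minimize price: best is 29, kept {P8}.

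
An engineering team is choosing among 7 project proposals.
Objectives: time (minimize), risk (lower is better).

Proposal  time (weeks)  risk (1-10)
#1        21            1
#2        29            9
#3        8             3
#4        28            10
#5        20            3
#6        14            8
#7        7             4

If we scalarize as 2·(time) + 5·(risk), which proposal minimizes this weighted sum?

#3

#1: 2·21 + 5·1 = 47
#2: 2·29 + 5·9 = 103
#3: 2·8 + 5·3 = 31
#4: 2·28 + 5·10 = 106
#5: 2·20 + 5·3 = 55
#6: 2·14 + 5·8 = 68
#7: 2·7 + 5·4 = 34
Lowest: #3 at 31.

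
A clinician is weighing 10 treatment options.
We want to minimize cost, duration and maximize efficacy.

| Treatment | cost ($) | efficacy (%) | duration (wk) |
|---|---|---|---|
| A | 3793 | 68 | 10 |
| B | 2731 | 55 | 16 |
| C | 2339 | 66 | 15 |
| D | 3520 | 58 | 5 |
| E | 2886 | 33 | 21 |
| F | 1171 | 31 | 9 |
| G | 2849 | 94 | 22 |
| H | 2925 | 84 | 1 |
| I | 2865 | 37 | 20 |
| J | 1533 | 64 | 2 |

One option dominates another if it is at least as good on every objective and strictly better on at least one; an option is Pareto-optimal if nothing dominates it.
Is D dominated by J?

Yes

J vs D: cost 1533≤3520, efficacy 64≥58, duration 2≤5 — J is at least as good on every objective with at least one strict improvement.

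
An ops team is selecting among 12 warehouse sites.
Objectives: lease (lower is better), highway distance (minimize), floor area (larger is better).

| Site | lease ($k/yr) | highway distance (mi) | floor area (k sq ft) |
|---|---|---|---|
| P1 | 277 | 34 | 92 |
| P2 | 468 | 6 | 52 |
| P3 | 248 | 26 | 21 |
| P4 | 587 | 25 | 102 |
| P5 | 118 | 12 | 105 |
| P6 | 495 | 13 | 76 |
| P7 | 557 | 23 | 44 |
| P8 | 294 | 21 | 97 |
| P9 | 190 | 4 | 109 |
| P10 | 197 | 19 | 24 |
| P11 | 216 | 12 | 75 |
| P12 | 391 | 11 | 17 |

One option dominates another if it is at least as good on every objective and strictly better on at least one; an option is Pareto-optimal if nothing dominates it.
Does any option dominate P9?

P1: worse on lease (277 vs 190).
P2: worse on lease (468 vs 190).
P3: worse on lease (248 vs 190).
P4: worse on lease (587 vs 190).
P5: worse on highway distance (12 vs 4).
P6: worse on lease (495 vs 190).
P7: worse on lease (557 vs 190).
P8: worse on lease (294 vs 190).
P10: worse on lease (197 vs 190).
P11: worse on lease (216 vs 190).
P12: worse on lease (391 vs 190).
No option is at least as good as P9 on every objective and strictly better on one.

No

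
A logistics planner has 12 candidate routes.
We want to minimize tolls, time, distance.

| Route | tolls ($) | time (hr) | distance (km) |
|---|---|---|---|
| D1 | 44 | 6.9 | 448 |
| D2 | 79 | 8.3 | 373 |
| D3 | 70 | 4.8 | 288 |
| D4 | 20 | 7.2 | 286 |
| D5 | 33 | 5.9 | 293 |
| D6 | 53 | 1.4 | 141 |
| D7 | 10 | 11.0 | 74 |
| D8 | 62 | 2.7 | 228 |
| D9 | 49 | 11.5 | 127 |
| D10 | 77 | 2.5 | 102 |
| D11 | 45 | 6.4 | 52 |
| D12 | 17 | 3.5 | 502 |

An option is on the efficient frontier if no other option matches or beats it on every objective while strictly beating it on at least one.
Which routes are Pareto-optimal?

D4, D5, D6, D7, D10, D11, D12

D1: dominated by D5 (tolls 33≤44, time 5.9≤6.9, distance 293≤448).
D2: dominated by D3 (tolls 70≤79, time 4.8≤8.3, distance 288≤373).
D3: dominated by D6 (tolls 53≤70, time 1.4≤4.8, distance 141≤288).
D4: not dominated.
D5: not dominated.
D6: not dominated (best time).
D7: not dominated (best tolls).
D8: dominated by D6 (tolls 53≤62, time 1.4≤2.7, distance 141≤228).
D9: dominated by D7 (tolls 10≤49, time 11.0≤11.5, distance 74≤127).
D10: not dominated.
D11: not dominated (best distance).
D12: not dominated.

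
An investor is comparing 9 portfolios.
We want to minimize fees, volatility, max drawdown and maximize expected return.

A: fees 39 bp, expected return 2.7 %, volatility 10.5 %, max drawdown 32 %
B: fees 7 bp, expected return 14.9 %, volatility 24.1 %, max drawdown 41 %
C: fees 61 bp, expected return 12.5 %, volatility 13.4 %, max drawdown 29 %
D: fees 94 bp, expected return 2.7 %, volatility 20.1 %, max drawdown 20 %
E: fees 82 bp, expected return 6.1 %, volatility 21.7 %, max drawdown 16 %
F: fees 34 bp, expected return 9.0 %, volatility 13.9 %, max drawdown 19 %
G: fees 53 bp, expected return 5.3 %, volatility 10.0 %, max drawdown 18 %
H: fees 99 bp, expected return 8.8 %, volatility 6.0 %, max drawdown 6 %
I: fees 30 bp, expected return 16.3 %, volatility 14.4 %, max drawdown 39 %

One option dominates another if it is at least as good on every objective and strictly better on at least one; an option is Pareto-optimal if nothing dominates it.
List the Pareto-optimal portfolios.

A: not dominated.
B: not dominated (best fees).
C: not dominated.
D: dominated by F (fees 34≤94, expected return 9.0≥2.7, volatility 13.9≤20.1, max drawdown 19≤20).
E: not dominated.
F: not dominated.
G: not dominated.
H: not dominated (best volatility).
I: not dominated (best expected return).

A, B, C, E, F, G, H, I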